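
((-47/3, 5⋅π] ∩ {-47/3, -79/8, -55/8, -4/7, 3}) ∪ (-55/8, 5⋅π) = {-79/8} ∪ [-55/8, 5⋅π)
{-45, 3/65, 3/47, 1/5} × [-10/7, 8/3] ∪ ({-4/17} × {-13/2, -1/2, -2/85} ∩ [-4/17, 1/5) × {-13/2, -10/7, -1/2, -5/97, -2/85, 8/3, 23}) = ({-4/17} × {-13/2, -1/2, -2/85}) ∪ ({-45, 3/65, 3/47, 1/5} × [-10/7, 8/3])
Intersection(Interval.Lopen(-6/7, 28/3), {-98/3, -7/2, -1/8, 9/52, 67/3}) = {-1/8, 9/52}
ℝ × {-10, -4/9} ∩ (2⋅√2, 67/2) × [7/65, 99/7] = ∅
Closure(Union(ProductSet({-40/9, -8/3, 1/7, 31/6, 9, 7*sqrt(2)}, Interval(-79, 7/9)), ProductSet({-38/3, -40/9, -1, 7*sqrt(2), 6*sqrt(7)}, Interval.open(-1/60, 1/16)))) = Union(ProductSet({-38/3, -40/9, -1, 7*sqrt(2), 6*sqrt(7)}, Interval(-1/60, 1/16)), ProductSet({-40/9, -8/3, 1/7, 31/6, 9, 7*sqrt(2)}, Interval(-79, 7/9)))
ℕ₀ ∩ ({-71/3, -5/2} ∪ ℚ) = ℕ₀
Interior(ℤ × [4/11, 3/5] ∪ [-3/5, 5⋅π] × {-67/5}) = ∅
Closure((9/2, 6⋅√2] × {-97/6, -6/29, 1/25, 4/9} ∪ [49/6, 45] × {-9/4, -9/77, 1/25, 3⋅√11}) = ([9/2, 6⋅√2] × {-97/6, -6/29, 1/25, 4/9}) ∪ ([49/6, 45] × {-9/4, -9/77, 1/25, 3⋅√11})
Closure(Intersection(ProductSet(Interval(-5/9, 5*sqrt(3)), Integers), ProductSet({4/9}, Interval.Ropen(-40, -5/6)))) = ProductSet({4/9}, Range(-40, 0, 1))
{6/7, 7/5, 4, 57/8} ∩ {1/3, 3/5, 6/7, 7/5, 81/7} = {6/7, 7/5}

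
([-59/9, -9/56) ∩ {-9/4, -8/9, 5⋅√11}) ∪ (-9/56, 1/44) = {-9/4, -8/9} ∪ (-9/56, 1/44)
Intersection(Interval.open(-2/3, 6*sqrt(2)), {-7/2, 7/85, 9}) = {7/85}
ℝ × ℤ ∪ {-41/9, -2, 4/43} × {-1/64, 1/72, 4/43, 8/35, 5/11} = (ℝ × ℤ) ∪ ({-41/9, -2, 4/43} × {-1/64, 1/72, 4/43, 8/35, 5/11})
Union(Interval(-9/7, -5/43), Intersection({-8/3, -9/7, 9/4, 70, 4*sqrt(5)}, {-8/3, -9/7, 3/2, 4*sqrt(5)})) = Union({-8/3, 4*sqrt(5)}, Interval(-9/7, -5/43))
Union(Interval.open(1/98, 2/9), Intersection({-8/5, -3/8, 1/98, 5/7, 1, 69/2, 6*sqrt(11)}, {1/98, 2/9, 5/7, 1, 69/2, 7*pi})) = Union({5/7, 1, 69/2}, Interval.Ropen(1/98, 2/9))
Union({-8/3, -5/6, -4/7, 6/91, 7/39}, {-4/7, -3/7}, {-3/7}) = {-8/3, -5/6, -4/7, -3/7, 6/91, 7/39}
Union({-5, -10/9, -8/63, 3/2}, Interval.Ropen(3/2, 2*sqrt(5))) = Union({-5, -10/9, -8/63}, Interval.Ropen(3/2, 2*sqrt(5)))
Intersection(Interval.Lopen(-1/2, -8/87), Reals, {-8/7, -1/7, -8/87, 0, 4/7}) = {-1/7, -8/87}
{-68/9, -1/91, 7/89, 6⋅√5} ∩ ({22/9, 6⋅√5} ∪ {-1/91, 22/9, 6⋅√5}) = {-1/91, 6⋅√5}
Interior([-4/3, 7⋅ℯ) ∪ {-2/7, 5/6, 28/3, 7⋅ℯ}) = (-4/3, 7⋅ℯ)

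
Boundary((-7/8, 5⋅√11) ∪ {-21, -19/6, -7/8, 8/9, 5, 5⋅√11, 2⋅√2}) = {-21, -19/6, -7/8, 5⋅√11}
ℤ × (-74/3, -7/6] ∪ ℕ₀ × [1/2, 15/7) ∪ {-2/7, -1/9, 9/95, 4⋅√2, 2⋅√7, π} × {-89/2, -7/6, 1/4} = (ℤ × (-74/3, -7/6]) ∪ (ℕ₀ × [1/2, 15/7)) ∪ ({-2/7, -1/9, 9/95, 4⋅√2, 2⋅√7, π} × {-89/2, -7/6, 1/4})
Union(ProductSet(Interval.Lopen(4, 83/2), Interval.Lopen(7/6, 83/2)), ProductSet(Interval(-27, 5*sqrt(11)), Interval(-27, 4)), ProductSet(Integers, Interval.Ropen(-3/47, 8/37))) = Union(ProductSet(Integers, Interval.Ropen(-3/47, 8/37)), ProductSet(Interval(-27, 5*sqrt(11)), Interval(-27, 4)), ProductSet(Interval.Lopen(4, 83/2), Interval.Lopen(7/6, 83/2)))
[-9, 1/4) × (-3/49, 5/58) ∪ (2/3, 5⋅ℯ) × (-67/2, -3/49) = ([-9, 1/4) × (-3/49, 5/58)) ∪ ((2/3, 5⋅ℯ) × (-67/2, -3/49))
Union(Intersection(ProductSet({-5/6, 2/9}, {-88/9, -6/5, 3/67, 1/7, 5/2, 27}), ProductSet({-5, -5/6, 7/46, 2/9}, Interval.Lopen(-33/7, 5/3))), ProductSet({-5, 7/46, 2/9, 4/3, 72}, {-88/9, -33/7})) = Union(ProductSet({-5/6, 2/9}, {-6/5, 3/67, 1/7}), ProductSet({-5, 7/46, 2/9, 4/3, 72}, {-88/9, -33/7}))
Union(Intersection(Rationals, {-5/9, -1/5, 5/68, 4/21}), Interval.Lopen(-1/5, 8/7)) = Union({-5/9}, Interval(-1/5, 8/7))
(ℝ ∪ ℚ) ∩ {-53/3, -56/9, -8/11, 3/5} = {-53/3, -56/9, -8/11, 3/5}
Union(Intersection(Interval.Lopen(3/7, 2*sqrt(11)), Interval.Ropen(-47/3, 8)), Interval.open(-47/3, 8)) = Interval.open(-47/3, 8)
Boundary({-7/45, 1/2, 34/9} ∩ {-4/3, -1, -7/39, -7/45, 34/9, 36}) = {-7/45, 34/9}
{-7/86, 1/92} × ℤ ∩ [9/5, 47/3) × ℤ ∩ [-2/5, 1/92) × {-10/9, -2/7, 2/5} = ∅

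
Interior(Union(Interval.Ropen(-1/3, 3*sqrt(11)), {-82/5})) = Interval.open(-1/3, 3*sqrt(11))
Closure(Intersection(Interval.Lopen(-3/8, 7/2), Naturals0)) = Range(0, 4, 1)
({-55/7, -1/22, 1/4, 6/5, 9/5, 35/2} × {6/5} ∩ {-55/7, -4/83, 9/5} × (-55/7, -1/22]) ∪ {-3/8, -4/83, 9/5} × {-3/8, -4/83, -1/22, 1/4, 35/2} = {-3/8, -4/83, 9/5} × {-3/8, -4/83, -1/22, 1/4, 35/2}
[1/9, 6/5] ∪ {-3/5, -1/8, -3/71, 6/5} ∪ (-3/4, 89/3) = (-3/4, 89/3)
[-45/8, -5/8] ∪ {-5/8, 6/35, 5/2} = [-45/8, -5/8] ∪ {6/35, 5/2}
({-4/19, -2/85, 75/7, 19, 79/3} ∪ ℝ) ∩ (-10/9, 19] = (-10/9, 19]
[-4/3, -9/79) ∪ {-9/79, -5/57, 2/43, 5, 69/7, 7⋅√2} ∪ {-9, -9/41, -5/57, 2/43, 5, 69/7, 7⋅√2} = {-9, -5/57, 2/43, 5, 69/7, 7⋅√2} ∪ [-4/3, -9/79]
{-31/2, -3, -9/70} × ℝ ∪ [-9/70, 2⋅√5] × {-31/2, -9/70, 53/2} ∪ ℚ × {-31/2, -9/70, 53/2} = ({-31/2, -3, -9/70} × ℝ) ∪ ((ℚ ∪ [-9/70, 2⋅√5]) × {-31/2, -9/70, 53/2})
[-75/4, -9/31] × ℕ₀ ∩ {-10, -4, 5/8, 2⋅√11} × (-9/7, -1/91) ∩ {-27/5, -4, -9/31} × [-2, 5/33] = ∅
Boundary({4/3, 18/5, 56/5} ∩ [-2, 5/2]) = {4/3}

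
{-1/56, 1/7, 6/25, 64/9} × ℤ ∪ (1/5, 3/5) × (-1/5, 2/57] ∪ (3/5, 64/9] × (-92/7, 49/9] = ({-1/56, 1/7, 6/25, 64/9} × ℤ) ∪ ((1/5, 3/5) × (-1/5, 2/57]) ∪ ((3/5, 64/9] × (-92/7, 49/9])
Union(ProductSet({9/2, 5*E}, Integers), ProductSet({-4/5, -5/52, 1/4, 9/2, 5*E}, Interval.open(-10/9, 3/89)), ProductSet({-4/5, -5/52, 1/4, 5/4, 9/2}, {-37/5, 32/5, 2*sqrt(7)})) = Union(ProductSet({9/2, 5*E}, Integers), ProductSet({-4/5, -5/52, 1/4, 5/4, 9/2}, {-37/5, 32/5, 2*sqrt(7)}), ProductSet({-4/5, -5/52, 1/4, 9/2, 5*E}, Interval.open(-10/9, 3/89)))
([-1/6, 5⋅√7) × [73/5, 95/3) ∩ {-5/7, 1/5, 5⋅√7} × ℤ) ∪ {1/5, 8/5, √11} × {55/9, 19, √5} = ({1/5} × {15, 16, …, 31}) ∪ ({1/5, 8/5, √11} × {55/9, 19, √5})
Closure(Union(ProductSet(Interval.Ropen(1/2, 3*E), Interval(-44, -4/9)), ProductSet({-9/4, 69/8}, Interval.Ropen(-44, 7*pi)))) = Union(ProductSet({-9/4, 69/8}, Interval(-44, 7*pi)), ProductSet(Interval(1/2, 3*E), Interval(-44, -4/9)))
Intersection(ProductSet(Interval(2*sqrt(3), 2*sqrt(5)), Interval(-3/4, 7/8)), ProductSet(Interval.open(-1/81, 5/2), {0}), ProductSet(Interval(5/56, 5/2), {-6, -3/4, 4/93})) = EmptySet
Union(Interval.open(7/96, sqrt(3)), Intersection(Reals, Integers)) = Union(Integers, Interval.open(7/96, sqrt(3)))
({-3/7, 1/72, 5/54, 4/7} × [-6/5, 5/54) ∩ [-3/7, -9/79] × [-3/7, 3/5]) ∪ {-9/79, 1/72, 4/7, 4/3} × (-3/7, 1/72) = ({-3/7} × [-3/7, 5/54)) ∪ ({-9/79, 1/72, 4/7, 4/3} × (-3/7, 1/72))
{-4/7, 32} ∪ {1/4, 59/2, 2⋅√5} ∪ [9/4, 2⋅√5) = {-4/7, 1/4, 59/2, 32} ∪ [9/4, 2⋅√5]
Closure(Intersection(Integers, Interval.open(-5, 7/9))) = Range(-4, 1, 1)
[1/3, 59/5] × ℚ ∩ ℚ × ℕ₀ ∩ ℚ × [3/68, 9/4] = (ℚ ∩ [1/3, 59/5]) × {1, 2}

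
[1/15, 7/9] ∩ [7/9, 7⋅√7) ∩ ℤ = ∅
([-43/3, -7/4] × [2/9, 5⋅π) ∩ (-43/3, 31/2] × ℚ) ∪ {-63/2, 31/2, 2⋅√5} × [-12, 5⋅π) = ((-43/3, -7/4] × (ℚ ∩ [2/9, 5⋅π))) ∪ ({-63/2, 31/2, 2⋅√5} × [-12, 5⋅π))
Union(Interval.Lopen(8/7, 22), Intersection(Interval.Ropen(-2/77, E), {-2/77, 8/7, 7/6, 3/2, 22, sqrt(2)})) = Union({-2/77}, Interval(8/7, 22))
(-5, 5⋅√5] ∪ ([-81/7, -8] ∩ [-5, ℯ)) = (-5, 5⋅√5]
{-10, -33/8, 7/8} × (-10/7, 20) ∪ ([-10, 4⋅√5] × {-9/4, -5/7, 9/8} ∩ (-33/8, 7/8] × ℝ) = ({-10, -33/8, 7/8} × (-10/7, 20)) ∪ ((-33/8, 7/8] × {-9/4, -5/7, 9/8})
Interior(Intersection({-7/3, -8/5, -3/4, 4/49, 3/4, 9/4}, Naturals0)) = EmptySet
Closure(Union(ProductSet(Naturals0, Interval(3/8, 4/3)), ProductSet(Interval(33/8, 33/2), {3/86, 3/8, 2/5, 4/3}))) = Union(ProductSet(Interval(33/8, 33/2), {3/86, 3/8, 2/5, 4/3}), ProductSet(Naturals0, Interval(3/8, 4/3)))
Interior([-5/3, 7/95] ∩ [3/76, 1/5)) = (3/76, 7/95)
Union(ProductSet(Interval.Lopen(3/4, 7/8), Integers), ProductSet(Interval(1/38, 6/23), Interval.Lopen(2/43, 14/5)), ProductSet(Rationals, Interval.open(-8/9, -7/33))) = Union(ProductSet(Interval(1/38, 6/23), Interval.Lopen(2/43, 14/5)), ProductSet(Interval.Lopen(3/4, 7/8), Integers), ProductSet(Rationals, Interval.open(-8/9, -7/33)))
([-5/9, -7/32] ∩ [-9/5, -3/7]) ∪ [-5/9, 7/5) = [-5/9, 7/5)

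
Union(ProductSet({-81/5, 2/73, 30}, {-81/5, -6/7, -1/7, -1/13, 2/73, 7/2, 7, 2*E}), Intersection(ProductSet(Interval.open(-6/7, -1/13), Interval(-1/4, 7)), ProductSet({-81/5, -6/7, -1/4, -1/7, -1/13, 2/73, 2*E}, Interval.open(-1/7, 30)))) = Union(ProductSet({-1/4, -1/7}, Interval.Lopen(-1/7, 7)), ProductSet({-81/5, 2/73, 30}, {-81/5, -6/7, -1/7, -1/13, 2/73, 7/2, 7, 2*E}))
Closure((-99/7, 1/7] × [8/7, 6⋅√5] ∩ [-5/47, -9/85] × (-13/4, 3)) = [-5/47, -9/85] × [8/7, 3]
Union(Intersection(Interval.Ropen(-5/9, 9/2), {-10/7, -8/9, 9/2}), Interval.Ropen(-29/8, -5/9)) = Interval.Ropen(-29/8, -5/9)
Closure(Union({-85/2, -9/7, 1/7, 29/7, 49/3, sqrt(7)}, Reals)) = Reals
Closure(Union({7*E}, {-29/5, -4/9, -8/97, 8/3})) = {-29/5, -4/9, -8/97, 8/3, 7*E}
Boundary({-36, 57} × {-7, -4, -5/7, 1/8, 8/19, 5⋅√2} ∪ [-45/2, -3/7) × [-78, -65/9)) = ({-45/2, -3/7} × [-78, -65/9]) ∪ ([-45/2, -3/7] × {-78, -65/9}) ∪ ({-36, 57} × {-7, -4, -5/7, 1/8, 8/19, 5⋅√2})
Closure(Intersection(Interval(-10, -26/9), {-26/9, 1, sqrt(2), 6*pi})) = {-26/9}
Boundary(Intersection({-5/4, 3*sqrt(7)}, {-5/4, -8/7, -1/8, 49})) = {-5/4}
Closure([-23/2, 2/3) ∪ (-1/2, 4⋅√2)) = [-23/2, 4⋅√2]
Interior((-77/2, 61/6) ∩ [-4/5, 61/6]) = (-4/5, 61/6)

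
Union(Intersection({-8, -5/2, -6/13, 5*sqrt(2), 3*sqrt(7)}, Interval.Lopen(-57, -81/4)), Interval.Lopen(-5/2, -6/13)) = Interval.Lopen(-5/2, -6/13)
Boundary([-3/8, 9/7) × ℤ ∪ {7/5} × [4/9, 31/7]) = ([-3/8, 9/7] × ℤ) ∪ ({7/5} × [4/9, 31/7])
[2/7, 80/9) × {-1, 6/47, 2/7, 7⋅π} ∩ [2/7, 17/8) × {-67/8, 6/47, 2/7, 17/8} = [2/7, 17/8) × {6/47, 2/7}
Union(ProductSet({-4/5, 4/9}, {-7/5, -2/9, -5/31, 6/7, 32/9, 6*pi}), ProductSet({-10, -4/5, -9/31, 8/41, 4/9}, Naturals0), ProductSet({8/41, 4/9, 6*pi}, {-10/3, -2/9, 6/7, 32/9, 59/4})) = Union(ProductSet({-4/5, 4/9}, {-7/5, -2/9, -5/31, 6/7, 32/9, 6*pi}), ProductSet({8/41, 4/9, 6*pi}, {-10/3, -2/9, 6/7, 32/9, 59/4}), ProductSet({-10, -4/5, -9/31, 8/41, 4/9}, Naturals0))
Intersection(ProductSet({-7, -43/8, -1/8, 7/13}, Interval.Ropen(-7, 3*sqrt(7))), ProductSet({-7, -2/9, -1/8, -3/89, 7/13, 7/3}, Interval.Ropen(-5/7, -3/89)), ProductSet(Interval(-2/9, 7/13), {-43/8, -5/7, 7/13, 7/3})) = ProductSet({-1/8, 7/13}, {-5/7})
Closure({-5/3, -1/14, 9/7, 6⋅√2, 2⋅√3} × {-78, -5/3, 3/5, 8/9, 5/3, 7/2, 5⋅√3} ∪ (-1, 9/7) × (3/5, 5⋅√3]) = ({-1, 9/7} × [3/5, 5⋅√3]) ∪ ([-1, 9/7] × {3/5, 5⋅√3}) ∪ ((-1, 9/7) × (3/5, 5⋅√3]) ∪ ({-5/3, -1/14, 9/7, 6⋅√2, 2⋅√3} × {-78, -5/3, 3/5, 8/9, 5/3, 7/2, 5⋅√3})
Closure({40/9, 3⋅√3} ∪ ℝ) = ℝ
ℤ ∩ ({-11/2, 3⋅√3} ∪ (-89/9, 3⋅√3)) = {-9, -8, …, 5}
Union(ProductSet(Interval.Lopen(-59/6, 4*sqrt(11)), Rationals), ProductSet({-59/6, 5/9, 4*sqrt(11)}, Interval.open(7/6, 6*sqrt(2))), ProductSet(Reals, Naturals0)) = Union(ProductSet({-59/6, 5/9, 4*sqrt(11)}, Interval.open(7/6, 6*sqrt(2))), ProductSet(Interval.Lopen(-59/6, 4*sqrt(11)), Rationals), ProductSet(Reals, Naturals0))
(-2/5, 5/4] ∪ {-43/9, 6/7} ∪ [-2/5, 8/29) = {-43/9} ∪ [-2/5, 5/4]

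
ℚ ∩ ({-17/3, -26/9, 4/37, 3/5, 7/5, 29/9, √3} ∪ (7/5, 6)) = {-17/3, -26/9, 4/37, 3/5} ∪ (ℚ ∩ [7/5, 6))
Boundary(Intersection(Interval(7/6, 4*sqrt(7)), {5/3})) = {5/3}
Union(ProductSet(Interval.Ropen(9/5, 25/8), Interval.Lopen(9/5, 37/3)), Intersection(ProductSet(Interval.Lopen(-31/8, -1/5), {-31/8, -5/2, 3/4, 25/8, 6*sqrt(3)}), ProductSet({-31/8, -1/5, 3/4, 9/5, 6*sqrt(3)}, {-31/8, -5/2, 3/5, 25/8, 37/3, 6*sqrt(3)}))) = Union(ProductSet({-1/5}, {-31/8, -5/2, 25/8, 6*sqrt(3)}), ProductSet(Interval.Ropen(9/5, 25/8), Interval.Lopen(9/5, 37/3)))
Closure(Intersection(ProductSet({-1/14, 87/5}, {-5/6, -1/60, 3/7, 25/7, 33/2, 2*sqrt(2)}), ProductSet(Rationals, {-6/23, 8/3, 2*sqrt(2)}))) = ProductSet({-1/14, 87/5}, {2*sqrt(2)})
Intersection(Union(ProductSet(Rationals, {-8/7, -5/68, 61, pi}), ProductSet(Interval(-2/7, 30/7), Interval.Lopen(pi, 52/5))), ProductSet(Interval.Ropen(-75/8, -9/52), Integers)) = Union(ProductSet(Intersection(Interval.Ropen(-75/8, -9/52), Rationals), {61}), ProductSet(Interval.Ropen(-2/7, -9/52), Range(4, 11, 1)))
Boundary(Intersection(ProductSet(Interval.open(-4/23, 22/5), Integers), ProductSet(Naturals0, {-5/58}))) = EmptySet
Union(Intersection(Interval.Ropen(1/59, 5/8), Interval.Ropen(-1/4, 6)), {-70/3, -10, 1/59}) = Union({-70/3, -10}, Interval.Ropen(1/59, 5/8))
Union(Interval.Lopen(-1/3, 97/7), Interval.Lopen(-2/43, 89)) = Interval.Lopen(-1/3, 89)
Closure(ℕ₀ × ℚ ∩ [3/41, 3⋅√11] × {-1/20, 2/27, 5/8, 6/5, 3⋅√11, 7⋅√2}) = {1, 2, …, 9} × {-1/20, 2/27, 5/8, 6/5}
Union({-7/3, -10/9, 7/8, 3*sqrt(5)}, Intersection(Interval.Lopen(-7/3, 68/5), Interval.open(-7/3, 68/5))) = Interval.Ropen(-7/3, 68/5)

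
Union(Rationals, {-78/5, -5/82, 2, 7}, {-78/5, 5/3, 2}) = Rationals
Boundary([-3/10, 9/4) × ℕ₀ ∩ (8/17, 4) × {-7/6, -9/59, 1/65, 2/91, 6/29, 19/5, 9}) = [8/17, 9/4] × {9}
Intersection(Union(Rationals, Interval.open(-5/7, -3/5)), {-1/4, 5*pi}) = {-1/4}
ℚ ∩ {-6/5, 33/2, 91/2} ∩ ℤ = ∅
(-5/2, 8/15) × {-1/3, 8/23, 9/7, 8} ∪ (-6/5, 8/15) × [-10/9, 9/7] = ((-5/2, 8/15) × {-1/3, 8/23, 9/7, 8}) ∪ ((-6/5, 8/15) × [-10/9, 9/7])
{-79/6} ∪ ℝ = ℝ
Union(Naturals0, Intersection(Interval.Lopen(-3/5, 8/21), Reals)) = Union(Interval.Lopen(-3/5, 8/21), Naturals0)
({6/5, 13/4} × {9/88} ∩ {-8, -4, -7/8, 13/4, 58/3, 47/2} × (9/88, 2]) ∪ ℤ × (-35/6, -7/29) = ℤ × (-35/6, -7/29)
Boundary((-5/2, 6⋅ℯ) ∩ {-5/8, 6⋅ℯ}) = {-5/8}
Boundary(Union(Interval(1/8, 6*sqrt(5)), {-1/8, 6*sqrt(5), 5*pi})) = {-1/8, 1/8, 6*sqrt(5), 5*pi}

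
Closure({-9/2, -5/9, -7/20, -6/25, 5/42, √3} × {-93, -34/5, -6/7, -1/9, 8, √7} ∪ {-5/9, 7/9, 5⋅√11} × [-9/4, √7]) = ({-5/9, 7/9, 5⋅√11} × [-9/4, √7]) ∪ ({-9/2, -5/9, -7/20, -6/25, 5/42, √3} × {-93, -34/5, -6/7, -1/9, 8, √7})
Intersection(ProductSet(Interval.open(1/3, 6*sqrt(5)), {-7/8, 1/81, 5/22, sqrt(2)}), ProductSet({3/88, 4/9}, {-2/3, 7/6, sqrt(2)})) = ProductSet({4/9}, {sqrt(2)})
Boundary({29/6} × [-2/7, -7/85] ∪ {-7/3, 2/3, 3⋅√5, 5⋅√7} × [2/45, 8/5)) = ({29/6} × [-2/7, -7/85]) ∪ ({-7/3, 2/3, 3⋅√5, 5⋅√7} × [2/45, 8/5])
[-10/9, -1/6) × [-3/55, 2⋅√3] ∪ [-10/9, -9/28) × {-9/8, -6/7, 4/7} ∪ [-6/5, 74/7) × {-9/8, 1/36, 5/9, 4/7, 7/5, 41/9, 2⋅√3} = ([-10/9, -9/28) × {-9/8, -6/7, 4/7}) ∪ ([-10/9, -1/6) × [-3/55, 2⋅√3]) ∪ ([-6/5, 74/7) × {-9/8, 1/36, 5/9, 4/7, 7/5, 41/9, 2⋅√3})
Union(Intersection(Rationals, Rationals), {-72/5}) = Rationals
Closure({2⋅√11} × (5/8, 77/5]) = {2⋅√11} × [5/8, 77/5]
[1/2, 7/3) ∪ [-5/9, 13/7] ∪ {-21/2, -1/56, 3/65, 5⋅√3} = {-21/2, 5⋅√3} ∪ [-5/9, 7/3)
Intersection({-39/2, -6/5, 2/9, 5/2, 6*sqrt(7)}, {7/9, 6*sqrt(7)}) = {6*sqrt(7)}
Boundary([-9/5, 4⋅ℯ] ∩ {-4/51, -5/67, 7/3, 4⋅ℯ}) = {-4/51, -5/67, 7/3, 4⋅ℯ}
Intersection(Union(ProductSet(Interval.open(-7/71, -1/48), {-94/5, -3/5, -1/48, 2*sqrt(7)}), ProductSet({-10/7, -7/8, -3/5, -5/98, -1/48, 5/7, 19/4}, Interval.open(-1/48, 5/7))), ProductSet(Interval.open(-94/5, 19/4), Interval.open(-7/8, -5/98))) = ProductSet(Interval.open(-7/71, -1/48), {-3/5})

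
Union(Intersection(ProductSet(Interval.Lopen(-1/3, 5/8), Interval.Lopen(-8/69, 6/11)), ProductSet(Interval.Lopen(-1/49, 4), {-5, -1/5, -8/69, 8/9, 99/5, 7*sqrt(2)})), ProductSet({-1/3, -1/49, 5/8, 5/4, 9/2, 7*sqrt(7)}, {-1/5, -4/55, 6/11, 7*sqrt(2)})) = ProductSet({-1/3, -1/49, 5/8, 5/4, 9/2, 7*sqrt(7)}, {-1/5, -4/55, 6/11, 7*sqrt(2)})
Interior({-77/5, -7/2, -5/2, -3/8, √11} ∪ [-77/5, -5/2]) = (-77/5, -5/2)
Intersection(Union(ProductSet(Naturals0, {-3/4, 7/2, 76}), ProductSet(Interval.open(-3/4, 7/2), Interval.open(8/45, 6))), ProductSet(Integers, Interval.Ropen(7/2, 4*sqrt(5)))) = Union(ProductSet(Naturals0, {7/2}), ProductSet(Range(0, 4, 1), Interval.Ropen(7/2, 6)))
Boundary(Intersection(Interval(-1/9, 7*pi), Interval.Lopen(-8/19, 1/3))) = {-1/9, 1/3}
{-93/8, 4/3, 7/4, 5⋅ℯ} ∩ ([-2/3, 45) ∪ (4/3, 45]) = {4/3, 7/4, 5⋅ℯ}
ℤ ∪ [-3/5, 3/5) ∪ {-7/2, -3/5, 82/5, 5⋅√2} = ℤ ∪ {-7/2, 82/5, 5⋅√2} ∪ [-3/5, 3/5)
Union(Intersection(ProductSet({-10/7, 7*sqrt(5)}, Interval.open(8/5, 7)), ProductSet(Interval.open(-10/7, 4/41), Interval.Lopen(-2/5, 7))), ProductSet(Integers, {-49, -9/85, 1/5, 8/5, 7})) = ProductSet(Integers, {-49, -9/85, 1/5, 8/5, 7})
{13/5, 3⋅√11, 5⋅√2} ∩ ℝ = {13/5, 3⋅√11, 5⋅√2}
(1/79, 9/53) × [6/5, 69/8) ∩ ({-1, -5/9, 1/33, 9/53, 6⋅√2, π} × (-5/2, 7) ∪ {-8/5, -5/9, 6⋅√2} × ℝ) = {1/33} × [6/5, 7)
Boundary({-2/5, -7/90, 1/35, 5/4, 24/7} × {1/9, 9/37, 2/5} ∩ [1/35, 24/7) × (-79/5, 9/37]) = {1/35, 5/4} × {1/9, 9/37}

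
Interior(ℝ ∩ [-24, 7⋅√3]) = (-24, 7⋅√3)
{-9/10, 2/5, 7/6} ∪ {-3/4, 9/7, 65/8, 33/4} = {-9/10, -3/4, 2/5, 7/6, 9/7, 65/8, 33/4}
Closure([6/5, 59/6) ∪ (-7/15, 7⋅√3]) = [-7/15, 7⋅√3]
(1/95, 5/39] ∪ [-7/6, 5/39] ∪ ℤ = ℤ ∪ [-7/6, 5/39]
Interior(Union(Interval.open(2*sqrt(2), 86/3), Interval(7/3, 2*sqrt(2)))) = Interval.open(7/3, 86/3)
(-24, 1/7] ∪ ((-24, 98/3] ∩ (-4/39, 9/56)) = (-24, 9/56)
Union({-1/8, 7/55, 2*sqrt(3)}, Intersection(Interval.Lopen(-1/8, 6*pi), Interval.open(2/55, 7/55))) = Union({-1/8, 2*sqrt(3)}, Interval.Lopen(2/55, 7/55))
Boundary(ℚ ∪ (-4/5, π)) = (-∞, -4/5] ∪ [π, ∞)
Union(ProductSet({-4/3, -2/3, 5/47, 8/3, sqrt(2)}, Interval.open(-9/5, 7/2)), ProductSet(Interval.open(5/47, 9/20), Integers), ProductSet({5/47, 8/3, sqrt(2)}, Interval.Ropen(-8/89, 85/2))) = Union(ProductSet({5/47, 8/3, sqrt(2)}, Interval.Ropen(-8/89, 85/2)), ProductSet({-4/3, -2/3, 5/47, 8/3, sqrt(2)}, Interval.open(-9/5, 7/2)), ProductSet(Interval.open(5/47, 9/20), Integers))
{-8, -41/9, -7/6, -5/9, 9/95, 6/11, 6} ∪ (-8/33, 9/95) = {-8, -41/9, -7/6, -5/9, 6/11, 6} ∪ (-8/33, 9/95]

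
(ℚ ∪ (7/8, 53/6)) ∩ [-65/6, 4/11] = ℚ ∩ [-65/6, 4/11]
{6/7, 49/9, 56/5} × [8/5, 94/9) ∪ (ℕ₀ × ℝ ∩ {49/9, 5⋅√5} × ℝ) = {6/7, 49/9, 56/5} × [8/5, 94/9)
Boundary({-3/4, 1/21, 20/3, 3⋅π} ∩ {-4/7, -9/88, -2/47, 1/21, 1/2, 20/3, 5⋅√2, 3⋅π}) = {1/21, 20/3, 3⋅π}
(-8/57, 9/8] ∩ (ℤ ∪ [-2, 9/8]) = (-8/57, 9/8] ∪ {0, 1}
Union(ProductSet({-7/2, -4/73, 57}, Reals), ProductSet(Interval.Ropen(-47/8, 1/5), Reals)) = ProductSet(Union({57}, Interval.Ropen(-47/8, 1/5)), Reals)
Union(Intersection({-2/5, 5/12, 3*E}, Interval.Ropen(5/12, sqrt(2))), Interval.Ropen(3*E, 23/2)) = Union({5/12}, Interval.Ropen(3*E, 23/2))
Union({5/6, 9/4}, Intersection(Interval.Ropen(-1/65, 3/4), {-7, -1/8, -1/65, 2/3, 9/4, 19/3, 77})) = {-1/65, 2/3, 5/6, 9/4}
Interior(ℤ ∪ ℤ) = ∅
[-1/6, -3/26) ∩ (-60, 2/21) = [-1/6, -3/26)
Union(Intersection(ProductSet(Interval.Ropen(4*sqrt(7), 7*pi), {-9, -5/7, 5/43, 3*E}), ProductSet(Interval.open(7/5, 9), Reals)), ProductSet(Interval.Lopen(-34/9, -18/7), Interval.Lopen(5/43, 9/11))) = ProductSet(Interval.Lopen(-34/9, -18/7), Interval.Lopen(5/43, 9/11))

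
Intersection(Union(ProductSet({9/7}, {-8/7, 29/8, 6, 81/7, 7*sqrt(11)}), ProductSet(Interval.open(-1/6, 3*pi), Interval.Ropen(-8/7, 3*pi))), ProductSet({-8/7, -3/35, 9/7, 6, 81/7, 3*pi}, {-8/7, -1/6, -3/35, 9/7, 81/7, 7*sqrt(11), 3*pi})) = Union(ProductSet({9/7}, {-8/7, 81/7, 7*sqrt(11)}), ProductSet({-3/35, 9/7, 6}, {-8/7, -1/6, -3/35, 9/7}))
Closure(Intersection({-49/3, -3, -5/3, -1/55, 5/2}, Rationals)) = {-49/3, -3, -5/3, -1/55, 5/2}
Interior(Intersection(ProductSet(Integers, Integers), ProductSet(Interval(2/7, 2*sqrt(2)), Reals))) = EmptySet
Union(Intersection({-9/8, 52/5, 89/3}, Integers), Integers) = Integers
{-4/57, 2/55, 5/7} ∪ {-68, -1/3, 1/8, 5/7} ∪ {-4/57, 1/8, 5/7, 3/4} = {-68, -1/3, -4/57, 2/55, 1/8, 5/7, 3/4}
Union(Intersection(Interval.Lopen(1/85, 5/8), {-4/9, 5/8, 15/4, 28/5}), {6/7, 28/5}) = {5/8, 6/7, 28/5}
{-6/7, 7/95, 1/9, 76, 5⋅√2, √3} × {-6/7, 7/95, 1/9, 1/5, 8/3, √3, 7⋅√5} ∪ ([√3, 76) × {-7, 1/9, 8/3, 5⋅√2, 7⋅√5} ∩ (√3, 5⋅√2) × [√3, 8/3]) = ((√3, 5⋅√2) × {8/3}) ∪ ({-6/7, 7/95, 1/9, 76, 5⋅√2, √3} × {-6/7, 7/95, 1/9, 1/5, 8/3, √3, 7⋅√5})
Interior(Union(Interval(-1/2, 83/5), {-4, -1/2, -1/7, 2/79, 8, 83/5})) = Interval.open(-1/2, 83/5)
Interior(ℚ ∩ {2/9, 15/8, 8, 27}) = ∅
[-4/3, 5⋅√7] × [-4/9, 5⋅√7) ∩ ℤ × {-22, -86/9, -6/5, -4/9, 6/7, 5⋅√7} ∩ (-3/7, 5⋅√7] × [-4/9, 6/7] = {0, 1, …, 13} × {-4/9, 6/7}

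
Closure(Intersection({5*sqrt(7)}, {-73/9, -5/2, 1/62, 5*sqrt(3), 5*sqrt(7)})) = {5*sqrt(7)}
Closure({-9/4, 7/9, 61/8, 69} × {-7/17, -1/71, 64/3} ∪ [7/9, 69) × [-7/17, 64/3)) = ({7/9, 69} × [-7/17, 64/3]) ∪ ({-9/4, 7/9, 61/8, 69} × {-7/17, -1/71, 64/3}) ∪ ([7/9, 69) × [-7/17, 64/3)) ∪ (({-9/4} ∪ [7/9, 69]) × {-7/17, 64/3})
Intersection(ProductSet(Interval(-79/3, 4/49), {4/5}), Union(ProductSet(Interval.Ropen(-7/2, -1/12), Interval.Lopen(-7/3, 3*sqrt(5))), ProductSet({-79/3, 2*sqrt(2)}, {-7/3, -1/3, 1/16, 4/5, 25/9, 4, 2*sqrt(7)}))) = ProductSet(Union({-79/3}, Interval.Ropen(-7/2, -1/12)), {4/5})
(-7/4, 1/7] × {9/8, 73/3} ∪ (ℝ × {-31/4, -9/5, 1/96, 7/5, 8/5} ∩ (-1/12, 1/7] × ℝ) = ((-7/4, 1/7] × {9/8, 73/3}) ∪ ((-1/12, 1/7] × {-31/4, -9/5, 1/96, 7/5, 8/5})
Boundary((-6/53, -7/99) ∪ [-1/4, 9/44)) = {-1/4, 9/44}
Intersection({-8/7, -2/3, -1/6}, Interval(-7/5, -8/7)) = {-8/7}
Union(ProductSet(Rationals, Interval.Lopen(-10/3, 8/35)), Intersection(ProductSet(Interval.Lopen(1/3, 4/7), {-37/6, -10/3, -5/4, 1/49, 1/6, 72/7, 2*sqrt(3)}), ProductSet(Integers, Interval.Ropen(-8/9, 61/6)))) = ProductSet(Rationals, Interval.Lopen(-10/3, 8/35))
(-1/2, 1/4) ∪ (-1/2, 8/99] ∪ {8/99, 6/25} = (-1/2, 1/4)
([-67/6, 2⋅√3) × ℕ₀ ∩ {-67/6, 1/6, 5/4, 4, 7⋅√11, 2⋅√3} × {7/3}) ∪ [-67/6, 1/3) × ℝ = [-67/6, 1/3) × ℝ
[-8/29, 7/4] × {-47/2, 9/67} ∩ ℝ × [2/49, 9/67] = [-8/29, 7/4] × {9/67}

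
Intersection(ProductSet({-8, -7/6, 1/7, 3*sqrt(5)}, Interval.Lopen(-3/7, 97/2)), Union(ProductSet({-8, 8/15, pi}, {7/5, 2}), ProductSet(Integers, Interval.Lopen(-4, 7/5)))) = ProductSet({-8}, Union({2}, Interval.Lopen(-3/7, 7/5)))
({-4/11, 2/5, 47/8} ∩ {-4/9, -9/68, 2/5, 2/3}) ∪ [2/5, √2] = [2/5, √2]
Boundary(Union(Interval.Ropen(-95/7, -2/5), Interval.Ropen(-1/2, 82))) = {-95/7, 82}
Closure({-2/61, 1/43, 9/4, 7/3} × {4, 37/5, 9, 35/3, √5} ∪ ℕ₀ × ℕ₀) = (ℕ₀ × ℕ₀) ∪ ({-2/61, 1/43, 9/4, 7/3} × {4, 37/5, 9, 35/3, √5})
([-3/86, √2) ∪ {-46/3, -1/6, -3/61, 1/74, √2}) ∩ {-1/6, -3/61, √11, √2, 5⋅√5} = {-1/6, -3/61, √2}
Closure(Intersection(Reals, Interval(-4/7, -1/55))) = Interval(-4/7, -1/55)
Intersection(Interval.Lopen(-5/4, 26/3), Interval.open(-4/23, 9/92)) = Interval.open(-4/23, 9/92)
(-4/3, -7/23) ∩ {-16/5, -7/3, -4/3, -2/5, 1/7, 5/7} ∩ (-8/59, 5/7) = ∅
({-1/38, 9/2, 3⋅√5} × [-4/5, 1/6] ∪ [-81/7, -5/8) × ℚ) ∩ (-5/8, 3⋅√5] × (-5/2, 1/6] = {-1/38, 9/2, 3⋅√5} × [-4/5, 1/6]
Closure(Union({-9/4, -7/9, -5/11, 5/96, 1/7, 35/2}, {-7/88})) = {-9/4, -7/9, -5/11, -7/88, 5/96, 1/7, 35/2}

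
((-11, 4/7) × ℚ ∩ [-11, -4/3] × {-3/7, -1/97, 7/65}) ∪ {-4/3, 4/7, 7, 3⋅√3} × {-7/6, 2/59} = ((-11, -4/3] × {-3/7, -1/97, 7/65}) ∪ ({-4/3, 4/7, 7, 3⋅√3} × {-7/6, 2/59})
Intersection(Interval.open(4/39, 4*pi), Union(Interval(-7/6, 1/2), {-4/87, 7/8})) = Union({7/8}, Interval.Lopen(4/39, 1/2))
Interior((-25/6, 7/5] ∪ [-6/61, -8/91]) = (-25/6, 7/5)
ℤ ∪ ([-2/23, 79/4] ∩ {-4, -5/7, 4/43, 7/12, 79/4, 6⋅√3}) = ℤ ∪ {4/43, 7/12, 79/4, 6⋅√3}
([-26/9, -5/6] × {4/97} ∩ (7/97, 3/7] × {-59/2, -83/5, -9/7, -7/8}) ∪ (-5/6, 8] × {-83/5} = (-5/6, 8] × {-83/5}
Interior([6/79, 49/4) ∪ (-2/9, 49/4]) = (-2/9, 49/4)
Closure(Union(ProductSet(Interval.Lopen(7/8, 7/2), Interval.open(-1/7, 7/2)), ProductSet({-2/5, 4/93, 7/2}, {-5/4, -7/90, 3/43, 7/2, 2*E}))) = Union(ProductSet({7/8, 7/2}, Interval(-1/7, 7/2)), ProductSet({-2/5, 4/93, 7/2}, {-5/4, -7/90, 3/43, 7/2, 2*E}), ProductSet(Interval(7/8, 7/2), {-1/7, 7/2}), ProductSet(Interval.Lopen(7/8, 7/2), Interval.open(-1/7, 7/2)))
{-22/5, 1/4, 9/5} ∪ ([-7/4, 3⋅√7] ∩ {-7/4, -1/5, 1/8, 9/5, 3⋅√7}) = {-22/5, -7/4, -1/5, 1/8, 1/4, 9/5, 3⋅√7}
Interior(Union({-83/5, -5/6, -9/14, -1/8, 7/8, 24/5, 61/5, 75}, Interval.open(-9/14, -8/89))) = Interval.open(-9/14, -8/89)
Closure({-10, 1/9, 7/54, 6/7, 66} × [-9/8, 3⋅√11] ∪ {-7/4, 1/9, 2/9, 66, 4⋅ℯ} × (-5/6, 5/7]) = ({-7/4, 1/9, 2/9, 66, 4⋅ℯ} × [-5/6, 5/7]) ∪ ({-10, 1/9, 7/54, 6/7, 66} × [-9/8, 3⋅√11])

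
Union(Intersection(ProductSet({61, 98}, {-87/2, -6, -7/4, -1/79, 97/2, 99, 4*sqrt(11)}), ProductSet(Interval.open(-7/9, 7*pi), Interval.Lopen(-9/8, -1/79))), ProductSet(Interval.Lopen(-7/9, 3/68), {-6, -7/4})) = ProductSet(Interval.Lopen(-7/9, 3/68), {-6, -7/4})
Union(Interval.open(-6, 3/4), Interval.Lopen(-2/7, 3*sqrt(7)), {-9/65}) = Interval.Lopen(-6, 3*sqrt(7))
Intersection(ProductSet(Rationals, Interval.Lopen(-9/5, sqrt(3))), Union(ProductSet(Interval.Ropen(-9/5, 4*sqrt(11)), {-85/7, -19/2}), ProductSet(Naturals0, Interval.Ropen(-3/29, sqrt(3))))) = ProductSet(Naturals0, Interval.Ropen(-3/29, sqrt(3)))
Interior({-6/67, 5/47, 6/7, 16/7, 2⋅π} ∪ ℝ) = ℝ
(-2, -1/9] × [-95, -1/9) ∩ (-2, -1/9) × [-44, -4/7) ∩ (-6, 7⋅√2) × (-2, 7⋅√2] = (-2, -1/9) × (-2, -4/7)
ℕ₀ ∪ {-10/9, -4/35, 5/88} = {-10/9, -4/35, 5/88} ∪ ℕ₀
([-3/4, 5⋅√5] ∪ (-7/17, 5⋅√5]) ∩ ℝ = [-3/4, 5⋅√5]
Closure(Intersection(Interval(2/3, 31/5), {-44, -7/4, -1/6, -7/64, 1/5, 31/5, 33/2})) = {31/5}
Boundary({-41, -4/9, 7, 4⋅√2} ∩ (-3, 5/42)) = {-4/9}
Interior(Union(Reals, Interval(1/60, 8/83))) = Interval(-oo, oo)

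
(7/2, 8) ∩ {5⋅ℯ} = ∅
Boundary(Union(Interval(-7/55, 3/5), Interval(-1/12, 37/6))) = {-7/55, 37/6}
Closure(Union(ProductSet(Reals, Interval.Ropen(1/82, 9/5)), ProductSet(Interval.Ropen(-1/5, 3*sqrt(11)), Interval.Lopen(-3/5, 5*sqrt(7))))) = Union(ProductSet({-1/5, 3*sqrt(11)}, Union(Interval(-3/5, 1/82), Interval(9/5, 5*sqrt(7)))), ProductSet(Interval(-1/5, 3*sqrt(11)), {-3/5, 5*sqrt(7)}), ProductSet(Interval.Ropen(-1/5, 3*sqrt(11)), Interval.Lopen(-3/5, 5*sqrt(7))), ProductSet(Reals, Interval.Ropen(1/82, 9/5)), ProductSet(Union(Interval(-oo, -1/5), Interval(3*sqrt(11), oo)), {1/82, 9/5}))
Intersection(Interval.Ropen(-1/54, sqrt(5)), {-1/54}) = {-1/54}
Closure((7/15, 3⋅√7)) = [7/15, 3⋅√7]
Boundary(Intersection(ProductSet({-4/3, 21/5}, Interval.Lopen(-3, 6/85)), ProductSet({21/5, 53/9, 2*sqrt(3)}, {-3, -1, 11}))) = ProductSet({21/5}, {-1})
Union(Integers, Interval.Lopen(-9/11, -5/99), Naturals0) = Union(Integers, Interval.Lopen(-9/11, -5/99))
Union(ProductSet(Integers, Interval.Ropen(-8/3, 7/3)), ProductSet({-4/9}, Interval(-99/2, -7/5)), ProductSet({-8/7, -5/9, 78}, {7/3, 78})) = Union(ProductSet({-4/9}, Interval(-99/2, -7/5)), ProductSet({-8/7, -5/9, 78}, {7/3, 78}), ProductSet(Integers, Interval.Ropen(-8/3, 7/3)))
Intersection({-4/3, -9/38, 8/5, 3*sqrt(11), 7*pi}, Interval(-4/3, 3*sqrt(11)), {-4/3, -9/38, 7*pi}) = {-4/3, -9/38}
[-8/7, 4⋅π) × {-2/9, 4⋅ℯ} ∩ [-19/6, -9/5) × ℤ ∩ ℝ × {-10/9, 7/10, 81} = ∅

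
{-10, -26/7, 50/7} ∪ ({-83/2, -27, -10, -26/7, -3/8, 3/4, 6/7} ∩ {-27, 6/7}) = {-27, -10, -26/7, 6/7, 50/7}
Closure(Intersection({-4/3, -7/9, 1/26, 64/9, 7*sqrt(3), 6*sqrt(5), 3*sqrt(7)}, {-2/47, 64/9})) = {64/9}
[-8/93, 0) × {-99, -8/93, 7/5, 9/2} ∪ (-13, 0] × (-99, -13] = ((-13, 0] × (-99, -13]) ∪ ([-8/93, 0) × {-99, -8/93, 7/5, 9/2})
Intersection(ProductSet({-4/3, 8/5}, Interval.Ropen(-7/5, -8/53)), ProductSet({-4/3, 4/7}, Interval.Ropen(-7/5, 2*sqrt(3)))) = ProductSet({-4/3}, Interval.Ropen(-7/5, -8/53))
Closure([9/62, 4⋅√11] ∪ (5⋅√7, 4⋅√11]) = [9/62, 4⋅√11]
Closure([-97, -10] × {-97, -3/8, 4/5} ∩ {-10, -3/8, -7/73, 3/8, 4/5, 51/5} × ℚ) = {-10} × {-97, -3/8, 4/5}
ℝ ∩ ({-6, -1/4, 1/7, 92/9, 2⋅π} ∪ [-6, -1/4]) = [-6, -1/4] ∪ {1/7, 92/9, 2⋅π}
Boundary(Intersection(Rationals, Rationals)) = Reals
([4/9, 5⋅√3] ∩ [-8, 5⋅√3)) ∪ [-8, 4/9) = [-8, 5⋅√3)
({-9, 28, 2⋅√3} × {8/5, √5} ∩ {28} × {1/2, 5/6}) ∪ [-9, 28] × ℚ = [-9, 28] × ℚ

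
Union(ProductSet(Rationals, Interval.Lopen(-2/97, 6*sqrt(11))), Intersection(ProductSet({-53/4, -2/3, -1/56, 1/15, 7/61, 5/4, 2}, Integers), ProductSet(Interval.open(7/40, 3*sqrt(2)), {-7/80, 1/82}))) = ProductSet(Rationals, Interval.Lopen(-2/97, 6*sqrt(11)))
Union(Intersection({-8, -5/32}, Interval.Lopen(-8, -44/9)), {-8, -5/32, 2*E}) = {-8, -5/32, 2*E}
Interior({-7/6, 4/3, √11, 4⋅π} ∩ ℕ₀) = ∅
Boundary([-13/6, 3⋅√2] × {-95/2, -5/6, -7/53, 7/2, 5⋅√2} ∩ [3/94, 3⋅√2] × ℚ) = [3/94, 3⋅√2] × {-95/2, -5/6, -7/53, 7/2}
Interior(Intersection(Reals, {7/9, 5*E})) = EmptySet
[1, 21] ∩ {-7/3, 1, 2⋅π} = {1, 2⋅π}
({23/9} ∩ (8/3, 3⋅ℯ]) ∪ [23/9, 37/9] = [23/9, 37/9]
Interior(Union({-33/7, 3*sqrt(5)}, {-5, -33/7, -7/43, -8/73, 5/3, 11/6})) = EmptySet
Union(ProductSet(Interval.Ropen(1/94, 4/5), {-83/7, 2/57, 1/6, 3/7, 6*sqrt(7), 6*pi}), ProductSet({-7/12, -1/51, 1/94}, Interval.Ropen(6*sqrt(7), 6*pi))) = Union(ProductSet({-7/12, -1/51, 1/94}, Interval.Ropen(6*sqrt(7), 6*pi)), ProductSet(Interval.Ropen(1/94, 4/5), {-83/7, 2/57, 1/6, 3/7, 6*sqrt(7), 6*pi}))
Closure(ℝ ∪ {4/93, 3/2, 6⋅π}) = ℝ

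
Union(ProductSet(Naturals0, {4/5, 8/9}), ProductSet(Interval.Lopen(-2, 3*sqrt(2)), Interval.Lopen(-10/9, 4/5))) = Union(ProductSet(Interval.Lopen(-2, 3*sqrt(2)), Interval.Lopen(-10/9, 4/5)), ProductSet(Naturals0, {4/5, 8/9}))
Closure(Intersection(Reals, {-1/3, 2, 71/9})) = {-1/3, 2, 71/9}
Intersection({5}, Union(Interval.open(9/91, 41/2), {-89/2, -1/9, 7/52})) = {5}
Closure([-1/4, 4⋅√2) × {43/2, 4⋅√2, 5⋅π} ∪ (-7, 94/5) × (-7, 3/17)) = ({-7, 94/5} × [-7, 3/17]) ∪ ([-7, 94/5] × {-7, 3/17}) ∪ ((-7, 94/5) × (-7, 3/17)) ∪ ([-1/4, 4⋅√2] × {43/2, 4⋅√2, 5⋅π})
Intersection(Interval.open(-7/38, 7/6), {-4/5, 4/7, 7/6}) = {4/7}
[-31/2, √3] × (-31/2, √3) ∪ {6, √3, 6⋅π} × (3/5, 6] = ({6, √3, 6⋅π} × (3/5, 6]) ∪ ([-31/2, √3] × (-31/2, √3))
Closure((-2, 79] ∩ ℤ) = {-1, 0, …, 79}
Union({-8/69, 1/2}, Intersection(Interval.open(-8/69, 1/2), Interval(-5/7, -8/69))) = {-8/69, 1/2}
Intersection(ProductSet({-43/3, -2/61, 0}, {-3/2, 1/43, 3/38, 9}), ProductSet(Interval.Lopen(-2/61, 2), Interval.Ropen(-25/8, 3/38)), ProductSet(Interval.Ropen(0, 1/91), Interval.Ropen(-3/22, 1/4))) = ProductSet({0}, {1/43})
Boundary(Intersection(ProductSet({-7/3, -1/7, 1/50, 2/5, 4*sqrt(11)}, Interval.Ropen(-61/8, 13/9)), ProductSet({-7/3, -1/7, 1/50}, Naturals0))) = ProductSet({-7/3, -1/7, 1/50}, Range(0, 2, 1))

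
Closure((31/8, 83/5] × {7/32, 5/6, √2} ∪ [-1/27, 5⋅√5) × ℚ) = ([-1/27, 5⋅√5] × ℝ) ∪ ([31/8, 83/5] × {7/32, 5/6, √2})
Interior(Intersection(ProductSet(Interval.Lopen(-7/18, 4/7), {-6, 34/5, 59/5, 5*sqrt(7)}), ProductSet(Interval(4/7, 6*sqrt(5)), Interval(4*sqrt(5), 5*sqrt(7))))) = EmptySet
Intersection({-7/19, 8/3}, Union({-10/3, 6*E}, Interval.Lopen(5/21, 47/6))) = {8/3}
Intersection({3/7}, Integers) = EmptySet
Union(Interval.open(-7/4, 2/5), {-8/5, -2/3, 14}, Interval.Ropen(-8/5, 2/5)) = Union({14}, Interval.open(-7/4, 2/5))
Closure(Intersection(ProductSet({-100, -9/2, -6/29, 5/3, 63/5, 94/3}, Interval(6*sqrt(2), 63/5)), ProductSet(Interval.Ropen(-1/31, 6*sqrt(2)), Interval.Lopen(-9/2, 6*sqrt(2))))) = ProductSet({5/3}, {6*sqrt(2)})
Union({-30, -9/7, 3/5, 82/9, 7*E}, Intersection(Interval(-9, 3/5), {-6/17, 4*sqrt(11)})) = {-30, -9/7, -6/17, 3/5, 82/9, 7*E}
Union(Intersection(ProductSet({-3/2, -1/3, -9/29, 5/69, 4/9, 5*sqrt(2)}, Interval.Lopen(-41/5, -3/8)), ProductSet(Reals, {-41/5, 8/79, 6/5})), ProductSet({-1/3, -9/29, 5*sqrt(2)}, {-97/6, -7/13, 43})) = ProductSet({-1/3, -9/29, 5*sqrt(2)}, {-97/6, -7/13, 43})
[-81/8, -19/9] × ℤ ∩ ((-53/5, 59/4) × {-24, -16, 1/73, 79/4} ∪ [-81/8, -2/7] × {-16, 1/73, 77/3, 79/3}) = [-81/8, -19/9] × {-24, -16}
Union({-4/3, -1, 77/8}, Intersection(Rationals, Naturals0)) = Union({-4/3, -1, 77/8}, Naturals0)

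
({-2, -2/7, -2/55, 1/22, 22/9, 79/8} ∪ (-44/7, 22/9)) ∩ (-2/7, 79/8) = (-2/7, 22/9]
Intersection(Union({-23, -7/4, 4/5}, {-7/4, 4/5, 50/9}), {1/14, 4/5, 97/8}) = {4/5}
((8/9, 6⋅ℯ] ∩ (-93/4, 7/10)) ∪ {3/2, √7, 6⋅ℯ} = {3/2, √7, 6⋅ℯ}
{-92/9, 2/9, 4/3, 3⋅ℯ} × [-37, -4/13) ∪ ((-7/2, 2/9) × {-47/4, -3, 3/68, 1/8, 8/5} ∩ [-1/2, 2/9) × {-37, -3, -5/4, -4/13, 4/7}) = ([-1/2, 2/9) × {-3}) ∪ ({-92/9, 2/9, 4/3, 3⋅ℯ} × [-37, -4/13))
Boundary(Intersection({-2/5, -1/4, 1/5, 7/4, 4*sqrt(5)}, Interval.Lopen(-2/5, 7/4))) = {-1/4, 1/5, 7/4}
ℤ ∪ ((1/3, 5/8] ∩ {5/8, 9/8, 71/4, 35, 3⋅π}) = ℤ ∪ {5/8}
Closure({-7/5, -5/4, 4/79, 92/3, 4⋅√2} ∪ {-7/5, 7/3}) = {-7/5, -5/4, 4/79, 7/3, 92/3, 4⋅√2}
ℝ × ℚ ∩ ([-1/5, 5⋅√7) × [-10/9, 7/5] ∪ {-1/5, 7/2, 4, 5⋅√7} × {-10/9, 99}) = ({-1/5, 7/2, 4, 5⋅√7} × {-10/9, 99}) ∪ ([-1/5, 5⋅√7) × (ℚ ∩ [-10/9, 7/5]))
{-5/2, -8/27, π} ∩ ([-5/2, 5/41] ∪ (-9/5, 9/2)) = {-5/2, -8/27, π}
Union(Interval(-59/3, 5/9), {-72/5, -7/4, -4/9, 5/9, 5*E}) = Union({5*E}, Interval(-59/3, 5/9))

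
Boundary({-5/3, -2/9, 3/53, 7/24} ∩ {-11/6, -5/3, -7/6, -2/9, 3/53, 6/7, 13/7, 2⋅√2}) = {-5/3, -2/9, 3/53}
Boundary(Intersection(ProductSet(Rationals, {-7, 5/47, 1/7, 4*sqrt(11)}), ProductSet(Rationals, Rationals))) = ProductSet(Reals, {-7, 5/47, 1/7})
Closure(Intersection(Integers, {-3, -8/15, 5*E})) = {-3}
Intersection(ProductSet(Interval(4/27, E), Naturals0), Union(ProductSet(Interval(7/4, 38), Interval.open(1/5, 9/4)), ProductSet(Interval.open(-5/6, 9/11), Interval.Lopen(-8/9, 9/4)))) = Union(ProductSet(Interval.Ropen(4/27, 9/11), Range(0, 3, 1)), ProductSet(Interval(7/4, E), Range(1, 3, 1)))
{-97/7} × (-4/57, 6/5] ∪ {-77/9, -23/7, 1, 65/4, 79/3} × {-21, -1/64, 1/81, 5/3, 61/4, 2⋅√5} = ({-97/7} × (-4/57, 6/5]) ∪ ({-77/9, -23/7, 1, 65/4, 79/3} × {-21, -1/64, 1/81, 5/3, 61/4, 2⋅√5})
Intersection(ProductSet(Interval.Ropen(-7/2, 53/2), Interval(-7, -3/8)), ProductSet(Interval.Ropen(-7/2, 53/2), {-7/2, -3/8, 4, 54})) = ProductSet(Interval.Ropen(-7/2, 53/2), {-7/2, -3/8})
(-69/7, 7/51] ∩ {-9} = {-9}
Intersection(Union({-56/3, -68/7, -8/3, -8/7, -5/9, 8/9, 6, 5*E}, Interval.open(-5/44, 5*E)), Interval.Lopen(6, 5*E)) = Interval.Lopen(6, 5*E)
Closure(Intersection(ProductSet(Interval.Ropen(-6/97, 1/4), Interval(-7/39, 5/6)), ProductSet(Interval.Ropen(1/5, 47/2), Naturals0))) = ProductSet(Interval(1/5, 1/4), Range(0, 1, 1))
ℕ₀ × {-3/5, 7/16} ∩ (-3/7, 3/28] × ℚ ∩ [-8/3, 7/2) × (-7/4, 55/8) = {0} × {-3/5, 7/16}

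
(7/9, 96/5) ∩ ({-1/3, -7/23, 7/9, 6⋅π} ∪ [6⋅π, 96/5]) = [6⋅π, 96/5)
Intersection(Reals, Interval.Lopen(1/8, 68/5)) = Interval.Lopen(1/8, 68/5)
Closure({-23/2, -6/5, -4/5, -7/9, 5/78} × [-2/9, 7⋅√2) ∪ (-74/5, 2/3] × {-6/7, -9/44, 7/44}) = ([-74/5, 2/3] × {-6/7, -9/44, 7/44}) ∪ ({-23/2, -6/5, -4/5, -7/9, 5/78} × [-2/9, 7⋅√2])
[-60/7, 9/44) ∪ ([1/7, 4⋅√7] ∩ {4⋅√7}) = [-60/7, 9/44) ∪ {4⋅√7}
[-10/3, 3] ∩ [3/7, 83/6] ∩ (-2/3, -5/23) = ∅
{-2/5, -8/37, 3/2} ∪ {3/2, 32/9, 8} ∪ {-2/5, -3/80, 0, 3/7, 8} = {-2/5, -8/37, -3/80, 0, 3/7, 3/2, 32/9, 8}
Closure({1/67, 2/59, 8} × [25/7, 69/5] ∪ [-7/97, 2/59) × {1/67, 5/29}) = ([-7/97, 2/59] × {1/67, 5/29}) ∪ ({1/67, 2/59, 8} × [25/7, 69/5])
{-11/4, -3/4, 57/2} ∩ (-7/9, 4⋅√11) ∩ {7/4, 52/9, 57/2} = ∅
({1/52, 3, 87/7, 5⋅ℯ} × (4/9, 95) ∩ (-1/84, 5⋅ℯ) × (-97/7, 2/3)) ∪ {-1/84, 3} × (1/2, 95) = ({-1/84, 3} × (1/2, 95)) ∪ ({1/52, 3, 87/7} × (4/9, 2/3))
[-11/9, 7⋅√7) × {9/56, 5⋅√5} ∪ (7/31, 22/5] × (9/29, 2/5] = ((7/31, 22/5] × (9/29, 2/5]) ∪ ([-11/9, 7⋅√7) × {9/56, 5⋅√5})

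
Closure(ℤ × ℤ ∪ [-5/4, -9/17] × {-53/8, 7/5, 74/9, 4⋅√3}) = (ℤ × ℤ) ∪ ([-5/4, -9/17] × {-53/8, 7/5, 74/9, 4⋅√3})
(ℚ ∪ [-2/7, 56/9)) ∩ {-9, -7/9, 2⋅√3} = {-9, -7/9, 2⋅√3}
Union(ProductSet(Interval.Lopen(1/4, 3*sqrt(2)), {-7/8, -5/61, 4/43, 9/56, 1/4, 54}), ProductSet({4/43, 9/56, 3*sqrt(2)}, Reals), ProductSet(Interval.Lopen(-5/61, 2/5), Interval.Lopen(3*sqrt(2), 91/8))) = Union(ProductSet({4/43, 9/56, 3*sqrt(2)}, Reals), ProductSet(Interval.Lopen(-5/61, 2/5), Interval.Lopen(3*sqrt(2), 91/8)), ProductSet(Interval.Lopen(1/4, 3*sqrt(2)), {-7/8, -5/61, 4/43, 9/56, 1/4, 54}))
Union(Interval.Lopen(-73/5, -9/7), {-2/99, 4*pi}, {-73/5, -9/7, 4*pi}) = Union({-2/99, 4*pi}, Interval(-73/5, -9/7))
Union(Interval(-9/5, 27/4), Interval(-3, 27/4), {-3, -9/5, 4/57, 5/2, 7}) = Union({7}, Interval(-3, 27/4))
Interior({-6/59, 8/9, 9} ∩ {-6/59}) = ∅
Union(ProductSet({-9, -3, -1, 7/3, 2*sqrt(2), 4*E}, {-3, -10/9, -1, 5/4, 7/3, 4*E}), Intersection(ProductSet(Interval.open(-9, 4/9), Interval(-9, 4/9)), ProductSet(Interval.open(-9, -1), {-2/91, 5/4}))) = Union(ProductSet({-9, -3, -1, 7/3, 2*sqrt(2), 4*E}, {-3, -10/9, -1, 5/4, 7/3, 4*E}), ProductSet(Interval.open(-9, -1), {-2/91}))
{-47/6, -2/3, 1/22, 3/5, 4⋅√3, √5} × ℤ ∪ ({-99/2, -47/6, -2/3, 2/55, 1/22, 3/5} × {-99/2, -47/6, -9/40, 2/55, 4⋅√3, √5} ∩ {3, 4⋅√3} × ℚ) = {-47/6, -2/3, 1/22, 3/5, 4⋅√3, √5} × ℤ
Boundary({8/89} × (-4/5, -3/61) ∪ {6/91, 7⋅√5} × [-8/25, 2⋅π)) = ({8/89} × [-4/5, -3/61]) ∪ ({6/91, 7⋅√5} × [-8/25, 2⋅π])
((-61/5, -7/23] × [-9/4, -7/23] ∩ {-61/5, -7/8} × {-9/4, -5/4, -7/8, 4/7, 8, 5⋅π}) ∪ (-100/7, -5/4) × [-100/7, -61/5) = ({-7/8} × {-9/4, -5/4, -7/8}) ∪ ((-100/7, -5/4) × [-100/7, -61/5))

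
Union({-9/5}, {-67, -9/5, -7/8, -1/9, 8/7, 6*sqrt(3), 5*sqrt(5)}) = {-67, -9/5, -7/8, -1/9, 8/7, 6*sqrt(3), 5*sqrt(5)}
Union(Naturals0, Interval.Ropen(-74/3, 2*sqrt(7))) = Union(Interval.Ropen(-74/3, 2*sqrt(7)), Naturals0)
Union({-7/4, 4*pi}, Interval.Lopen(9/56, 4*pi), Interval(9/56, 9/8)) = Union({-7/4}, Interval(9/56, 4*pi))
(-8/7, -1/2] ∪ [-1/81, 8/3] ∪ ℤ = ℤ ∪ (-8/7, -1/2] ∪ [-1/81, 8/3]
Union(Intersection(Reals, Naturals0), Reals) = Reals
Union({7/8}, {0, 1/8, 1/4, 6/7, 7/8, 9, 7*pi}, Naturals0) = Union({1/8, 1/4, 6/7, 7/8, 7*pi}, Naturals0)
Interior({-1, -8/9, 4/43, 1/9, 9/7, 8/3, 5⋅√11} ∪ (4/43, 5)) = (4/43, 5)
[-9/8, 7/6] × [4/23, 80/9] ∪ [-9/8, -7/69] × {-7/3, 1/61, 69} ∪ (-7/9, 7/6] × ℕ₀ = ((-7/9, 7/6] × ℕ₀) ∪ ([-9/8, -7/69] × {-7/3, 1/61, 69}) ∪ ([-9/8, 7/6] × [4/23, 80/9])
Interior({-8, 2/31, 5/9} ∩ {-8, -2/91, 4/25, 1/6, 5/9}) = ∅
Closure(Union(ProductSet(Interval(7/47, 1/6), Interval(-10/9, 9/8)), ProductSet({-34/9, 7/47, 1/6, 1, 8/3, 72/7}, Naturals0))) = Union(ProductSet({-34/9, 7/47, 1/6, 1, 8/3, 72/7}, Naturals0), ProductSet(Interval(7/47, 1/6), Interval(-10/9, 9/8)))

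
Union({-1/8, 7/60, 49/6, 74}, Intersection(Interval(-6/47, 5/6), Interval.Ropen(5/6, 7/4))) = {-1/8, 7/60, 5/6, 49/6, 74}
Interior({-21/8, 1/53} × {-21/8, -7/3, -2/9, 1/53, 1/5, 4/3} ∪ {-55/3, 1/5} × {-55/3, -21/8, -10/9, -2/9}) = ∅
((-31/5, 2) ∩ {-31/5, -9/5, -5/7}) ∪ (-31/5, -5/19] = (-31/5, -5/19]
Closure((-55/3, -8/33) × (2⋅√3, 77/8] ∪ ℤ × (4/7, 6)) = (ℤ × [4/7, 6)) ∪ ((ℤ \ (-55/3, -8/33)) × [4/7, 6]) ∪ ({-55/3, -8/33} × [2⋅√3, 77/8]) ∪ ([-55/3, -8/33] × {77/8, 2⋅√3}) ∪ ((-55/3, -8/33) × (2⋅√3, 77/8])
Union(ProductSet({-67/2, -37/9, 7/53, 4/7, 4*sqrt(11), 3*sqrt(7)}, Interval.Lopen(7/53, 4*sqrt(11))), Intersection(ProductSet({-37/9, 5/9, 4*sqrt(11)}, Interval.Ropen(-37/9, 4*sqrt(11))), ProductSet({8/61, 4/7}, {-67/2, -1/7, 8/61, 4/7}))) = ProductSet({-67/2, -37/9, 7/53, 4/7, 4*sqrt(11), 3*sqrt(7)}, Interval.Lopen(7/53, 4*sqrt(11)))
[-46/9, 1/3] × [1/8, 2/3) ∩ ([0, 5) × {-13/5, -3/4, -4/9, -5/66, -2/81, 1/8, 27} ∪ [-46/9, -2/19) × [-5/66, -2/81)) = [0, 1/3] × {1/8}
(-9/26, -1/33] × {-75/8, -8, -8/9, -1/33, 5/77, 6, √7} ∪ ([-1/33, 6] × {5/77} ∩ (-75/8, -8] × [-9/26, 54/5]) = (-9/26, -1/33] × {-75/8, -8, -8/9, -1/33, 5/77, 6, √7}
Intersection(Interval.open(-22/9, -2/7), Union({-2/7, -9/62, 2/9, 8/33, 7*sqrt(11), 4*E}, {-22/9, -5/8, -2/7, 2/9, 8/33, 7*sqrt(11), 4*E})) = {-5/8}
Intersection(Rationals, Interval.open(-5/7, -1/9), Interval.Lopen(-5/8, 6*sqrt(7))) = Intersection(Interval.open(-5/8, -1/9), Rationals)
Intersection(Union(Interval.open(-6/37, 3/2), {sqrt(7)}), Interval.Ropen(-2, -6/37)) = EmptySet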